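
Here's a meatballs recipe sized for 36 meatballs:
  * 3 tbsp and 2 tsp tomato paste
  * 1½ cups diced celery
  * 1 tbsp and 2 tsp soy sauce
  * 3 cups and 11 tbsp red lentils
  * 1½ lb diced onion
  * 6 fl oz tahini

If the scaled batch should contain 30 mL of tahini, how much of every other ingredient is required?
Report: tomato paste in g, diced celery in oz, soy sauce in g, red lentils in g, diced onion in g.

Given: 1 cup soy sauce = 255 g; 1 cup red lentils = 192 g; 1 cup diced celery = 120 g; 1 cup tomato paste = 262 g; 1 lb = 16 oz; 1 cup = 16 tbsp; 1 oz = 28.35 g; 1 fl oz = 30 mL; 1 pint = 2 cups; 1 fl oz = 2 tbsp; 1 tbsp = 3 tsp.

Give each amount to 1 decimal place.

tomato paste: 10.0 g; diced celery: 1.1 oz; soy sauce: 4.4 g; red lentils: 118.0 g; diced onion: 113.4 g

The original recipe has 180 mL of tahini, so the scaling factor is 30 ÷ 180 = 1/6.
tomato paste: (3 tbsp + 2 tsp = 11/3 tbsp) × 1/6 ÷ 16 tbsp/cup × 262 g/cup ≈ 10.0 g
diced celery: 1.5 cup × 1/6 × 120 g/cup ÷ 28.35 g/oz ≈ 1.1 oz
soy sauce: (1 tbsp + 2 tsp = 5/3 tbsp) × 1/6 ÷ 16 tbsp/cup × 255 g/cup ≈ 4.4 g
red lentils: (3 cup + 11 tbsp = 3.6875 cup) × 1/6 × 192 g/cup = 118.0 g
diced onion: 1.5 lb × 1/6 × 16 oz/lb × 28.35 g/oz = 113.4 g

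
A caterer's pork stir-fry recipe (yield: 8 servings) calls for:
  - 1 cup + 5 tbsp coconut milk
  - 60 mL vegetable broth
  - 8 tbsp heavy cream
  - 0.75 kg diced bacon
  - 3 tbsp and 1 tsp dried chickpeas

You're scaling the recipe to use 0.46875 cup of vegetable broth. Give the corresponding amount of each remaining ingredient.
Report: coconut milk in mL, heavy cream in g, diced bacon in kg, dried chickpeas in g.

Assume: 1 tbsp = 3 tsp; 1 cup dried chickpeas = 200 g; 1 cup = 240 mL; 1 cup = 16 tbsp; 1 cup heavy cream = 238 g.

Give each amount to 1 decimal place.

coconut milk: 590.6 mL; heavy cream: 223.1 g; diced bacon: 1.4 kg; dried chickpeas: 78.1 g

The original recipe has 0.25 cup of vegetable broth, so the scaling factor is 0.46875 ÷ 0.25 = 15/8 = 1.875.
coconut milk: (1 cup + 5 tbsp = 1.3125 cup) × 15/8 × 240 mL/cup ≈ 590.6 mL
heavy cream: 8 tbsp × 15/8 ÷ 16 tbsp/cup × 238 g/cup ≈ 223.1 g
diced bacon: 0.75 kg × 15/8 ≈ 1.4 kg
dried chickpeas: (3 tbsp + 1 tsp = 10/3 tbsp) × 15/8 ÷ 16 tbsp/cup × 200 g/cup ≈ 78.1 g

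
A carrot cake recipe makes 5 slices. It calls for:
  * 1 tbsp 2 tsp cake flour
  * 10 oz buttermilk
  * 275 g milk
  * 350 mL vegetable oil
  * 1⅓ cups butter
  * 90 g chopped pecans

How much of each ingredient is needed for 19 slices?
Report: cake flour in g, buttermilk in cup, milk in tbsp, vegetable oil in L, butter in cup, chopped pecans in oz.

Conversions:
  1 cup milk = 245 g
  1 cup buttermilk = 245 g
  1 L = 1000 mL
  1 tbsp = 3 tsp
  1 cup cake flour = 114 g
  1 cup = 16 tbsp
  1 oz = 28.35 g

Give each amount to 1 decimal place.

cake flour: 45.1 g; buttermilk: 4.4 cup; milk: 68.2 tbsp; vegetable oil: 1.3 L; butter: 5.1 cup; chopped pecans: 12.1 oz

Scaling factor: 19/5 = 3.8.
cake flour: (1 tbsp + 2 tsp = 5/3 tbsp) × 19/5 ÷ 16 tbsp/cup × 114 g/cup ≈ 45.1 g
buttermilk: 10 oz × 19/5 × 28.35 g/oz ÷ 245 g/cup ≈ 4.4 cup
milk: 275 g × 19/5 ÷ 245 g/cup × 16 tbsp/cup ≈ 68.2 tbsp
vegetable oil: 350 mL × 19/5 ÷ 1000 mL/L ≈ 1.3 L
butter: 4/3 cup × 19/5 ≈ 5.1 cup
chopped pecans: 90 g × 19/5 ÷ 28.35 g/oz ≈ 12.1 oz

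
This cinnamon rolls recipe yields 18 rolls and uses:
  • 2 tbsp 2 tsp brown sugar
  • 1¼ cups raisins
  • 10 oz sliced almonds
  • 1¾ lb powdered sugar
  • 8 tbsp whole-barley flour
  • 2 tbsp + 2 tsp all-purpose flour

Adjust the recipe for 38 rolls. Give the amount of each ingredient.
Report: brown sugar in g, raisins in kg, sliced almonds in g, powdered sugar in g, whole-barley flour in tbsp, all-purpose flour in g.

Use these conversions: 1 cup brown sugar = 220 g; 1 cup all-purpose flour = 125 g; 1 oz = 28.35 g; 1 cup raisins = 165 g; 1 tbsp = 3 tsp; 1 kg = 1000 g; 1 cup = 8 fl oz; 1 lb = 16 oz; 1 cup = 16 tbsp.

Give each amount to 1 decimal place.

brown sugar: 77.4 g; raisins: 0.4 kg; sliced almonds: 598.5 g; powdered sugar: 1675.8 g; whole-barley flour: 16.9 tbsp; all-purpose flour: 44.0 g

Scaling factor: 38/18 = 19/9.
brown sugar: (2 tbsp + 2 tsp = 8/3 tbsp) × 19/9 ÷ 16 tbsp/cup × 220 g/cup ≈ 77.4 g
raisins: 1.25 cup × 19/9 × 165 g/cup ÷ 1000 g/kg ≈ 0.4 kg
sliced almonds: 10 oz × 19/9 × 28.35 g/oz = 598.5 g
powdered sugar: 1.75 lb × 19/9 × 16 oz/lb × 28.35 g/oz = 1675.8 g
whole-barley flour: 8 tbsp × 19/9 ≈ 16.9 tbsp
all-purpose flour: (2 tbsp + 2 tsp = 8/3 tbsp) × 19/9 ÷ 16 tbsp/cup × 125 g/cup ≈ 44.0 g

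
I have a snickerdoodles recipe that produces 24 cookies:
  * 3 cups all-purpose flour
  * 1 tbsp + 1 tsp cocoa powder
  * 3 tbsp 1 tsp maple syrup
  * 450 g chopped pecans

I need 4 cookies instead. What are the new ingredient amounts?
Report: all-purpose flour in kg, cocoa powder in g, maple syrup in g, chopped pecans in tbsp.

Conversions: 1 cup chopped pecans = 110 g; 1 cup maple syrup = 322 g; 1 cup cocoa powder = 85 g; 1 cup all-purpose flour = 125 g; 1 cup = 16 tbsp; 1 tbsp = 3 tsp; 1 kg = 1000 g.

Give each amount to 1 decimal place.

Scaling factor: 4/24 = 1/6.
all-purpose flour: 3 cup × 1/6 × 125 g/cup ÷ 1000 g/kg ≈ 0.1 kg
cocoa powder: (1 tbsp + 1 tsp = 4/3 tbsp) × 1/6 ÷ 16 tbsp/cup × 85 g/cup ≈ 1.2 g
maple syrup: (3 tbsp + 1 tsp = 10/3 tbsp) × 1/6 ÷ 16 tbsp/cup × 322 g/cup ≈ 11.2 g
chopped pecans: 450 g × 1/6 ÷ 110 g/cup × 16 tbsp/cup ≈ 10.9 tbsp

all-purpose flour: 0.1 kg; cocoa powder: 1.2 g; maple syrup: 11.2 g; chopped pecans: 10.9 tbsp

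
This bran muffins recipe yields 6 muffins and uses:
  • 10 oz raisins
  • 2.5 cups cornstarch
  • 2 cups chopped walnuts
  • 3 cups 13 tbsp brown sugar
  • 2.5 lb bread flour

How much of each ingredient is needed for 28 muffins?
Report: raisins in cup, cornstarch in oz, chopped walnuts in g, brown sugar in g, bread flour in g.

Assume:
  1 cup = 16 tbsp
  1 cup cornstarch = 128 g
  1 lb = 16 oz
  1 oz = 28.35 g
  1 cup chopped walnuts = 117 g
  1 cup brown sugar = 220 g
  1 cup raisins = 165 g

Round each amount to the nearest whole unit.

raisins: 8 cup; cornstarch: 53 oz; chopped walnuts: 1092 g; brown sugar: 3914 g; bread flour: 5292 g

Scaling factor: 28/6 = 14/3.
raisins: 10 oz × 14/3 × 28.35 g/oz ÷ 165 g/cup ≈ 8 cup
cornstarch: 2.5 cup × 14/3 × 128 g/cup ÷ 28.35 g/oz ≈ 53 oz
chopped walnuts: 2 cup × 14/3 × 117 g/cup = 1092 g
brown sugar: (3 cup + 13 tbsp = 3.8125 cup) × 14/3 × 220 g/cup ≈ 3914 g
bread flour: 2.5 lb × 14/3 × 16 oz/lb × 28.35 g/oz = 5292 g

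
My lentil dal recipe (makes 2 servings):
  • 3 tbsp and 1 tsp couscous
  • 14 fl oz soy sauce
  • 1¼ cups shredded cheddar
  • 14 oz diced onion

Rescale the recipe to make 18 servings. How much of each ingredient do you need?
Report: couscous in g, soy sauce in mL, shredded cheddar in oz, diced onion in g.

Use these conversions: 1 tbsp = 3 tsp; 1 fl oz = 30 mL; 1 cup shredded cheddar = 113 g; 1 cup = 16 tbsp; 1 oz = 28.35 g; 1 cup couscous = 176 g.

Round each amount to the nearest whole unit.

couscous: 330 g; soy sauce: 3780 mL; shredded cheddar: 45 oz; diced onion: 3572 g

Scaling factor: 18/2 = 9.
couscous: (3 tbsp + 1 tsp = 10/3 tbsp) × 9 ÷ 16 tbsp/cup × 176 g/cup = 330 g
soy sauce: 14 fl oz × 9 × 30 mL/fl oz = 3780 mL
shredded cheddar: 1.25 cup × 9 × 113 g/cup ÷ 28.35 g/oz ≈ 45 oz
diced onion: 14 oz × 9 × 28.35 g/oz ≈ 3572 g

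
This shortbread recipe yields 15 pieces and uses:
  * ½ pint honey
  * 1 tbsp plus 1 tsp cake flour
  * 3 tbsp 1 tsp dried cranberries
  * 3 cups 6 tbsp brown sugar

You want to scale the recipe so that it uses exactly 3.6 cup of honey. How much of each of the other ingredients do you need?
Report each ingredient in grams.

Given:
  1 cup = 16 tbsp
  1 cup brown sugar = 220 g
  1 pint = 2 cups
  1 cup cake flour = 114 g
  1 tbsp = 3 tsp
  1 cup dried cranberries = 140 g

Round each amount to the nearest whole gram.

The original recipe has 1 cup of honey, so the scaling factor is 3.6 ÷ 1 = 18/5 = 3.6.
cake flour: (1 tbsp + 1 tsp = 4/3 tbsp) × 18/5 ÷ 16 tbsp/cup × 114 g/cup ≈ 34 g
dried cranberries: (3 tbsp + 1 tsp = 10/3 tbsp) × 18/5 ÷ 16 tbsp/cup × 140 g/cup = 105 g
brown sugar: (3 cup + 6 tbsp = 3.375 cup) × 18/5 × 220 g/cup = 2673 g

cake flour: 34 g; dried cranberries: 105 g; brown sugar: 2673 g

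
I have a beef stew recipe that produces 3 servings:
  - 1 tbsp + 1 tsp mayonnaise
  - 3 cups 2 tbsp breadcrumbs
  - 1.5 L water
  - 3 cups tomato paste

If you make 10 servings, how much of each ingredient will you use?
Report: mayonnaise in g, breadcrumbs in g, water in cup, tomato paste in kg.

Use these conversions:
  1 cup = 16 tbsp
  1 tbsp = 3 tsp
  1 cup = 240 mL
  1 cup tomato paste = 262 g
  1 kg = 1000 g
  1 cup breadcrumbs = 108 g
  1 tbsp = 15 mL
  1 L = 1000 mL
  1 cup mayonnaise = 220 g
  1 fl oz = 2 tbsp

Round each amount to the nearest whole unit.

Scaling factor: 10/3.
mayonnaise: (1 tbsp + 1 tsp = 4/3 tbsp) × 10/3 ÷ 16 tbsp/cup × 220 g/cup ≈ 61 g
breadcrumbs: (3 cup + 2 tbsp = 3.125 cup) × 10/3 × 108 g/cup = 1125 g
water: 1.5 L × 10/3 × 1000 mL/L ÷ 240 mL/cup ≈ 21 cup
tomato paste: 3 cup × 10/3 × 262 g/cup ÷ 1000 g/kg ≈ 3 kg

mayonnaise: 61 g; breadcrumbs: 1125 g; water: 21 cup; tomato paste: 3 kg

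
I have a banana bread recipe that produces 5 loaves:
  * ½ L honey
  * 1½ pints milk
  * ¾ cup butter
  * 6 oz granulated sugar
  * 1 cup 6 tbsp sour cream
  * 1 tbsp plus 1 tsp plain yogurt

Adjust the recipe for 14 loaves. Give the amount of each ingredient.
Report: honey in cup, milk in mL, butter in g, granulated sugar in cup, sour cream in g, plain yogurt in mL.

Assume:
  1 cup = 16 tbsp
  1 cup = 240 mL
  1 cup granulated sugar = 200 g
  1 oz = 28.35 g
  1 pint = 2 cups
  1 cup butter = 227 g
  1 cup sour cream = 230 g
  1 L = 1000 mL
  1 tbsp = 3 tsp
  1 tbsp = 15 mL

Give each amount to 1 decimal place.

honey: 5.8 cup; milk: 2016.0 mL; butter: 476.7 g; granulated sugar: 2.4 cup; sour cream: 885.5 g; plain yogurt: 56.0 mL

Scaling factor: 14/5 = 2.8.
honey: 0.5 L × 14/5 × 1000 mL/L ÷ 240 mL/cup ≈ 5.8 cup
milk: 1.5 pint × 14/5 × 2 cup/pint × 240 mL/cup = 2016.0 mL
butter: 0.75 cup × 14/5 × 227 g/cup = 476.7 g
granulated sugar: 6 oz × 14/5 × 28.35 g/oz ÷ 200 g/cup ≈ 2.4 cup
sour cream: (1 cup + 6 tbsp = 1.375 cup) × 14/5 × 230 g/cup = 885.5 g
plain yogurt: (1 tbsp + 1 tsp = 4/3 tbsp) × 14/5 × 15 mL/tbsp = 56.0 mL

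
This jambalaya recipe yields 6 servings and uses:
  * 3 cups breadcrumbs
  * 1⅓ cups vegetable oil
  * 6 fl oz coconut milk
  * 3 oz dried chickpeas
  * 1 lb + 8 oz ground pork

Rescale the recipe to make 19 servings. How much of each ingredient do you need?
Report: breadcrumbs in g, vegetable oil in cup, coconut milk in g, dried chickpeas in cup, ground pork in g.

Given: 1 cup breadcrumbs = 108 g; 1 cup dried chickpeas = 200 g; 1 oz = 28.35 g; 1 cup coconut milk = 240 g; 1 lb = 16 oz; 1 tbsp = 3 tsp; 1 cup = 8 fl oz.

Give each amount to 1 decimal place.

breadcrumbs: 1026.0 g; vegetable oil: 4.2 cup; coconut milk: 570.0 g; dried chickpeas: 1.3 cup; ground pork: 2154.6 g

Scaling factor: 19/6.
breadcrumbs: 3 cup × 19/6 × 108 g/cup = 1026.0 g
vegetable oil: 4/3 cup × 19/6 ≈ 4.2 cup
coconut milk: 6 fl oz × 19/6 ÷ 8 fl oz/cup × 240 g/cup = 570.0 g
dried chickpeas: 3 oz × 19/6 × 28.35 g/oz ÷ 200 g/cup ≈ 1.3 cup
ground pork: (1 lb + 8 oz = 1.5 lb) × 19/6 × 16 oz/lb × 28.35 g/oz = 2154.6 g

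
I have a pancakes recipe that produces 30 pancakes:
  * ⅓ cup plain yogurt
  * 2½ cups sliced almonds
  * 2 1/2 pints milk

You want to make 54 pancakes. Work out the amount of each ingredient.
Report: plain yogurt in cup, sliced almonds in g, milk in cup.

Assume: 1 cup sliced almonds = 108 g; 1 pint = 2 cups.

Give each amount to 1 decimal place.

Scaling factor: 54/30 = 9/5 = 1.8.
plain yogurt: 1/3 cup × 9/5 = 0.6 cup
sliced almonds: 2.5 cup × 9/5 × 108 g/cup = 486.0 g
milk: 2.5 pint × 9/5 × 2 cup/pint = 9.0 cup

plain yogurt: 0.6 cup; sliced almonds: 486.0 g; milk: 9.0 cup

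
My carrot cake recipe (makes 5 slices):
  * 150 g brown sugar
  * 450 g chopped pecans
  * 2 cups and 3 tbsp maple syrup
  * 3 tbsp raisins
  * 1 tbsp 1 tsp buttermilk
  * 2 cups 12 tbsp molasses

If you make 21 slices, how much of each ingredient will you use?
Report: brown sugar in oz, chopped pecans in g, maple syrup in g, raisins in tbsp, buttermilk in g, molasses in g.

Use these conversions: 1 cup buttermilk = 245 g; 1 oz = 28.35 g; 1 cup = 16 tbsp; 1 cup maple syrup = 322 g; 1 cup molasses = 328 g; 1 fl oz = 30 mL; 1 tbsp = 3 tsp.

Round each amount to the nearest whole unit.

brown sugar: 22 oz; chopped pecans: 1890 g; maple syrup: 2958 g; raisins: 13 tbsp; buttermilk: 86 g; molasses: 3788 g

Scaling factor: 21/5 = 4.2.
brown sugar: 150 g × 21/5 ÷ 28.35 g/oz ≈ 22 oz
chopped pecans: 450 g × 21/5 = 1890 g
maple syrup: (2 cup + 3 tbsp = 2.1875 cup) × 21/5 × 322 g/cup ≈ 2958 g
raisins: 3 tbsp × 21/5 ≈ 13 tbsp
buttermilk: (1 tbsp + 1 tsp = 4/3 tbsp) × 21/5 ÷ 16 tbsp/cup × 245 g/cup ≈ 86 g
molasses: (2 cup + 12 tbsp = 2.75 cup) × 21/5 × 328 g/cup ≈ 3788 g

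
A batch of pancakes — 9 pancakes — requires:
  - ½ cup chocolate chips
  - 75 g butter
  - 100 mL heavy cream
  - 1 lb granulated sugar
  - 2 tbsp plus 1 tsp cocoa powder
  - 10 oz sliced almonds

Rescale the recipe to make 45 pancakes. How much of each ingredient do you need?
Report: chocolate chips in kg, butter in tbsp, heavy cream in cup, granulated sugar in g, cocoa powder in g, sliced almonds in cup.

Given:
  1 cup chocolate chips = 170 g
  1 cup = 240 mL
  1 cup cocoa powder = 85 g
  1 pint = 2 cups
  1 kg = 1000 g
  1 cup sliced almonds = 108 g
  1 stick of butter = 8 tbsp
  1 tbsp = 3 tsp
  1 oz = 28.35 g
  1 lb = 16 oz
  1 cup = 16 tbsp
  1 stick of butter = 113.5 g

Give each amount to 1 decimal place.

chocolate chips: 0.4 kg; butter: 26.4 tbsp; heavy cream: 2.1 cup; granulated sugar: 2268.0 g; cocoa powder: 62.0 g; sliced almonds: 13.1 cup

Scaling factor: 45/9 = 5.
chocolate chips: 0.5 cup × 5 × 170 g/cup ÷ 1000 g/kg ≈ 0.4 kg
butter: 75 g × 5 ÷ 113.5 g/stick × 8 tbsp/stick ≈ 26.4 tbsp
heavy cream: 100 mL × 5 ÷ 240 mL/cup ≈ 2.1 cup
granulated sugar: 1 lb × 5 × 16 oz/lb × 28.35 g/oz = 2268.0 g
cocoa powder: (2 tbsp + 1 tsp = 7/3 tbsp) × 5 ÷ 16 tbsp/cup × 85 g/cup ≈ 62.0 g
sliced almonds: 10 oz × 5 × 28.35 g/oz ÷ 108 g/cup ≈ 13.1 cup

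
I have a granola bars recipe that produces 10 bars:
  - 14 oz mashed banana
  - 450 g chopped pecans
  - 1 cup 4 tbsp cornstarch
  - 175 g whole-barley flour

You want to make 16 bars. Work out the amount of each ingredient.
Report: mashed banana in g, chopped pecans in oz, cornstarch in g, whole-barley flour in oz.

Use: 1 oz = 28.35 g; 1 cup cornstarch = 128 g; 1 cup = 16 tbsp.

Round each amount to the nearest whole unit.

Scaling factor: 16/10 = 8/5 = 1.6.
mashed banana: 14 oz × 8/5 × 28.35 g/oz ≈ 635 g
chopped pecans: 450 g × 8/5 ÷ 28.35 g/oz ≈ 25 oz
cornstarch: (1 cup + 4 tbsp = 1.25 cup) × 8/5 × 128 g/cup = 256 g
whole-barley flour: 175 g × 8/5 ÷ 28.35 g/oz ≈ 10 oz

mashed banana: 635 g; chopped pecans: 25 oz; cornstarch: 256 g; whole-barley flour: 10 oz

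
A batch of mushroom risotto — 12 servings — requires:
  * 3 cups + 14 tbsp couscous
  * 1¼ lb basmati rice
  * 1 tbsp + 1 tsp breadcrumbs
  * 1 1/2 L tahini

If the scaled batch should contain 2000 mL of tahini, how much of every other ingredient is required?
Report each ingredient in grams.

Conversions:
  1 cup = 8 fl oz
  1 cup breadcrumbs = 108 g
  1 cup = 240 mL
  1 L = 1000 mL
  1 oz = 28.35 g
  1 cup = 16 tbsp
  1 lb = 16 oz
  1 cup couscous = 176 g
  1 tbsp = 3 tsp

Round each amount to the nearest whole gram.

The original recipe has 1500 mL of tahini, so the scaling factor is 2000 ÷ 1500 = 4/3.
couscous: (3 cup + 14 tbsp = 3.875 cup) × 4/3 × 176 g/cup ≈ 909 g
basmati rice: 1.25 lb × 4/3 × 16 oz/lb × 28.35 g/oz = 756 g
breadcrumbs: (1 tbsp + 1 tsp = 4/3 tbsp) × 4/3 ÷ 16 tbsp/cup × 108 g/cup = 12 g

couscous: 909 g; basmati rice: 756 g; breadcrumbs: 12 g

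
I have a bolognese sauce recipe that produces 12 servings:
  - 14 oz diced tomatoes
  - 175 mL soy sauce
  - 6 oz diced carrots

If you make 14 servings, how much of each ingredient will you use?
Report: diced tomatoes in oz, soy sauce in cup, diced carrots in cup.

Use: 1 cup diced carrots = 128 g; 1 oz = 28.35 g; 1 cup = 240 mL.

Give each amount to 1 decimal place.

Scaling factor: 14/12 = 7/6.
diced tomatoes: 14 oz × 7/6 ≈ 16.3 oz
soy sauce: 175 mL × 7/6 ÷ 240 mL/cup ≈ 0.9 cup
diced carrots: 6 oz × 7/6 × 28.35 g/oz ÷ 128 g/cup ≈ 1.6 cup

diced tomatoes: 16.3 oz; soy sauce: 0.9 cup; diced carrots: 1.6 cup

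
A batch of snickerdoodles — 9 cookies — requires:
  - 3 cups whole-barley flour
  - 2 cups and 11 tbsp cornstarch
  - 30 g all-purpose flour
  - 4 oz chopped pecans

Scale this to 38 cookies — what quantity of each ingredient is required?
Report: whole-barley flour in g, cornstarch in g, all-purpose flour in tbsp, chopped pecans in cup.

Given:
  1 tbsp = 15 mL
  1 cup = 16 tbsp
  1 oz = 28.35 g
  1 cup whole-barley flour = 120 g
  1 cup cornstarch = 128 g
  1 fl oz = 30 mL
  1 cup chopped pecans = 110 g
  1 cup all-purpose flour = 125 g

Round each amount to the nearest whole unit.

Scaling factor: 38/9.
whole-barley flour: 3 cup × 38/9 × 120 g/cup = 1520 g
cornstarch: (2 cup + 11 tbsp = 2.6875 cup) × 38/9 × 128 g/cup ≈ 1452 g
all-purpose flour: 30 g × 38/9 ÷ 125 g/cup × 16 tbsp/cup ≈ 16 tbsp
chopped pecans: 4 oz × 38/9 × 28.35 g/oz ÷ 110 g/cup ≈ 4 cup

whole-barley flour: 1520 g; cornstarch: 1452 g; all-purpose flour: 16 tbsp; chopped pecans: 4 cup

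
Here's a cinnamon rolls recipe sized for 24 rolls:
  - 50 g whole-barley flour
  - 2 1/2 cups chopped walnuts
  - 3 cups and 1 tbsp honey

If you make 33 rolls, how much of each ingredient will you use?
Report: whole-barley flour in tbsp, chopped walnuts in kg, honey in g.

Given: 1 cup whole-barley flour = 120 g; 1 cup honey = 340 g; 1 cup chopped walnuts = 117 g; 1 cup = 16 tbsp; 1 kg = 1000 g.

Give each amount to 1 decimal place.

whole-barley flour: 9.2 tbsp; chopped walnuts: 0.4 kg; honey: 1431.7 g

Scaling factor: 33/24 = 11/8 = 1.375.
whole-barley flour: 50 g × 11/8 ÷ 120 g/cup × 16 tbsp/cup ≈ 9.2 tbsp
chopped walnuts: 2.5 cup × 11/8 × 117 g/cup ÷ 1000 g/kg ≈ 0.4 kg
honey: (3 cup + 1 tbsp = 3.0625 cup) × 11/8 × 340 g/cup ≈ 1431.7 g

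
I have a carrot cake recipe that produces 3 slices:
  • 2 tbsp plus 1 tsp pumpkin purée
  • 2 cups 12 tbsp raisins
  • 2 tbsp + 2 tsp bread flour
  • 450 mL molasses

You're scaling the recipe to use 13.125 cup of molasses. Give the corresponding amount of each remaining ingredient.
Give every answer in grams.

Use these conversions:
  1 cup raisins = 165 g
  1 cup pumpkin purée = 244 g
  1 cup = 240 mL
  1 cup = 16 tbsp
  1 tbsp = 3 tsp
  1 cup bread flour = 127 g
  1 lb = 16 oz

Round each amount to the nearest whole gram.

pumpkin purée: 249 g; raisins: 3176 g; bread flour: 148 g

The original recipe has 1.875 cup of molasses, so the scaling factor is 13.125 ÷ 1.875 = 7.
pumpkin purée: (2 tbsp + 1 tsp = 7/3 tbsp) × 7 ÷ 16 tbsp/cup × 244 g/cup ≈ 249 g
raisins: (2 cup + 12 tbsp = 2.75 cup) × 7 × 165 g/cup ≈ 3176 g
bread flour: (2 tbsp + 2 tsp = 8/3 tbsp) × 7 ÷ 16 tbsp/cup × 127 g/cup ≈ 148 g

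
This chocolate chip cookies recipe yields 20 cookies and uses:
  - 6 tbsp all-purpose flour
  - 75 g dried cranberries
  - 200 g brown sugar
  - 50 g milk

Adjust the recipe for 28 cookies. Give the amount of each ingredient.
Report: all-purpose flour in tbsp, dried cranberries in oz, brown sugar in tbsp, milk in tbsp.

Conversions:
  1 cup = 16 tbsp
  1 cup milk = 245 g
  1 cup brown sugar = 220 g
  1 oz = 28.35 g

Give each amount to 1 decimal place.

all-purpose flour: 8.4 tbsp; dried cranberries: 3.7 oz; brown sugar: 20.4 tbsp; milk: 4.6 tbsp

Scaling factor: 28/20 = 7/5 = 1.4.
all-purpose flour: 6 tbsp × 7/5 = 8.4 tbsp
dried cranberries: 75 g × 7/5 ÷ 28.35 g/oz ≈ 3.7 oz
brown sugar: 200 g × 7/5 ÷ 220 g/cup × 16 tbsp/cup ≈ 20.4 tbsp
milk: 50 g × 7/5 ÷ 245 g/cup × 16 tbsp/cup ≈ 4.6 tbsp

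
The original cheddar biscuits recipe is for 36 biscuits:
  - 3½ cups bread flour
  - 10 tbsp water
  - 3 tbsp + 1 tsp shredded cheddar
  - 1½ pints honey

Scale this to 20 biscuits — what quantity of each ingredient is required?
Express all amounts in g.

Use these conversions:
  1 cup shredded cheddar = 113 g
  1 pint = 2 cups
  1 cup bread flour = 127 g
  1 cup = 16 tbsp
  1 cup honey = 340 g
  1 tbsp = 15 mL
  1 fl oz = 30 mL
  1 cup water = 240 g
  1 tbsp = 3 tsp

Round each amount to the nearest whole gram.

Scaling factor: 20/36 = 5/9.
bread flour: 3.5 cup × 5/9 × 127 g/cup ≈ 247 g
water: 10 tbsp × 5/9 ÷ 16 tbsp/cup × 240 g/cup ≈ 83 g
shredded cheddar: (3 tbsp + 1 tsp = 10/3 tbsp) × 5/9 ÷ 16 tbsp/cup × 113 g/cup ≈ 13 g
honey: 1.5 pint × 5/9 × 2 cup/pint × 340 g/cup ≈ 567 g

bread flour: 247 g; water: 83 g; shredded cheddar: 13 g; honey: 567 g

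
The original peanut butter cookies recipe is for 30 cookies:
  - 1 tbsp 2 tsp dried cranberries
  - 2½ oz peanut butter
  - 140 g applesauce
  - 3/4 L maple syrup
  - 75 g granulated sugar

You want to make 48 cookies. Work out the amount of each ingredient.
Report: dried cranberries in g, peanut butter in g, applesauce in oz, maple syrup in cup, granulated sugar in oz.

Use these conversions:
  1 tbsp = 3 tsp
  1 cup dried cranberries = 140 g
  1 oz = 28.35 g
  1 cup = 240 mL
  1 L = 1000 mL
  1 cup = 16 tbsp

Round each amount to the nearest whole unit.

dried cranberries: 23 g; peanut butter: 113 g; applesauce: 8 oz; maple syrup: 5 cup; granulated sugar: 4 oz

Scaling factor: 48/30 = 8/5 = 1.6.
dried cranberries: (1 tbsp + 2 tsp = 5/3 tbsp) × 8/5 ÷ 16 tbsp/cup × 140 g/cup ≈ 23 g
peanut butter: 2.5 oz × 8/5 × 28.35 g/oz ≈ 113 g
applesauce: 140 g × 8/5 ÷ 28.35 g/oz ≈ 8 oz
maple syrup: 0.75 L × 8/5 × 1000 mL/L ÷ 240 mL/cup = 5 cup
granulated sugar: 75 g × 8/5 ÷ 28.35 g/oz ≈ 4 oz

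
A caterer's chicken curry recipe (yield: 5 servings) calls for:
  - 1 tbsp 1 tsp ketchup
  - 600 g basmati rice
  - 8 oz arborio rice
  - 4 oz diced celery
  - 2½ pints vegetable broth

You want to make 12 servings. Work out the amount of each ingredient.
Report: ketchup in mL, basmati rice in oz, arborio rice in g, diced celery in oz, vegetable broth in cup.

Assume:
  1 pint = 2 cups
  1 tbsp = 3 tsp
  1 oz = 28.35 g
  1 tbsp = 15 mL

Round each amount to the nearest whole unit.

ketchup: 48 mL; basmati rice: 51 oz; arborio rice: 544 g; diced celery: 10 oz; vegetable broth: 12 cup

Scaling factor: 12/5 = 2.4.
ketchup: (1 tbsp + 1 tsp = 4/3 tbsp) × 12/5 × 15 mL/tbsp = 48 mL
basmati rice: 600 g × 12/5 ÷ 28.35 g/oz ≈ 51 oz
arborio rice: 8 oz × 12/5 × 28.35 g/oz ≈ 544 g
diced celery: 4 oz × 12/5 ≈ 10 oz
vegetable broth: 2.5 pint × 12/5 × 2 cup/pint = 12 cup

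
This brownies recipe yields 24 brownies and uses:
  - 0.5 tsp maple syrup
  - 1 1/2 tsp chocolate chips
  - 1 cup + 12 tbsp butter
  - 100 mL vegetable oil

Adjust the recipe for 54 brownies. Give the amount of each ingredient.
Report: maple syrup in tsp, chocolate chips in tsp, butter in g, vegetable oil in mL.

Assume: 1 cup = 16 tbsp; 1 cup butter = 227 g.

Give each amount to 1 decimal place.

maple syrup: 1.1 tsp; chocolate chips: 3.4 tsp; butter: 893.8 g; vegetable oil: 225.0 mL

Scaling factor: 54/24 = 9/4 = 2.25.
maple syrup: 0.5 tsp × 9/4 ≈ 1.1 tsp
chocolate chips: 1.5 tsp × 9/4 ≈ 3.4 tsp
butter: (1 cup + 12 tbsp = 1.75 cup) × 9/4 × 227 g/cup ≈ 893.8 g
vegetable oil: 100 mL × 9/4 = 225.0 mL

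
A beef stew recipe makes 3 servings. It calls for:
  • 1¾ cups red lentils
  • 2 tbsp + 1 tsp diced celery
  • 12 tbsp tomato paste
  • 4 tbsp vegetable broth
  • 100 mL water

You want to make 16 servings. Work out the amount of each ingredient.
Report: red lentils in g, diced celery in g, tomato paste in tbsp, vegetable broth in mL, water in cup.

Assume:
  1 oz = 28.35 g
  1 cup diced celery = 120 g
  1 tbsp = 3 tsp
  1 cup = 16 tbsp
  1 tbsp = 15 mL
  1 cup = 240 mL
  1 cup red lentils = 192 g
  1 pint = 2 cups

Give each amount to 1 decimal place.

Scaling factor: 16/3.
red lentils: 1.75 cup × 16/3 × 192 g/cup = 1792.0 g
diced celery: (2 tbsp + 1 tsp = 7/3 tbsp) × 16/3 ÷ 16 tbsp/cup × 120 g/cup ≈ 93.3 g
tomato paste: 12 tbsp × 16/3 = 64.0 tbsp
vegetable broth: 4 tbsp × 16/3 × 15 mL/tbsp = 320.0 mL
water: 100 mL × 16/3 ÷ 240 mL/cup ≈ 2.2 cup

red lentils: 1792.0 g; diced celery: 93.3 g; tomato paste: 64.0 tbsp; vegetable broth: 320.0 mL; water: 2.2 cup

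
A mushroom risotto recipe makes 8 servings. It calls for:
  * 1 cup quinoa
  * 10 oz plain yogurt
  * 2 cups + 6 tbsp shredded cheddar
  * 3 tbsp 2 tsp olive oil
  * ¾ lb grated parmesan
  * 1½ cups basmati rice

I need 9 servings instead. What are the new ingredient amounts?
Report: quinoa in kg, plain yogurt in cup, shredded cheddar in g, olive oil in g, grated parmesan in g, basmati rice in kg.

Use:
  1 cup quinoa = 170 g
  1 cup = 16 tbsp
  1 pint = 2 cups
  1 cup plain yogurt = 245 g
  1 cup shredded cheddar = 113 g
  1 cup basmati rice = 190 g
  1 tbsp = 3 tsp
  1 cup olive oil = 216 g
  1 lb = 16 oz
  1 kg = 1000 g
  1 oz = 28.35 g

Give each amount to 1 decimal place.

Scaling factor: 9/8 = 1.125.
quinoa: 1 cup × 9/8 × 170 g/cup ÷ 1000 g/kg ≈ 0.2 kg
plain yogurt: 10 oz × 9/8 × 28.35 g/oz ÷ 245 g/cup ≈ 1.3 cup
shredded cheddar: (2 cup + 6 tbsp = 2.375 cup) × 9/8 × 113 g/cup ≈ 301.9 g
olive oil: (3 tbsp + 2 tsp = 11/3 tbsp) × 9/8 ÷ 16 tbsp/cup × 216 g/cup ≈ 55.7 g
grated parmesan: 0.75 lb × 9/8 × 16 oz/lb × 28.35 g/oz ≈ 382.7 g
basmati rice: 1.5 cup × 9/8 × 190 g/cup ÷ 1000 g/kg ≈ 0.3 kg

quinoa: 0.2 kg; plain yogurt: 1.3 cup; shredded cheddar: 301.9 g; olive oil: 55.7 g; grated parmesan: 382.7 g; basmati rice: 0.3 kg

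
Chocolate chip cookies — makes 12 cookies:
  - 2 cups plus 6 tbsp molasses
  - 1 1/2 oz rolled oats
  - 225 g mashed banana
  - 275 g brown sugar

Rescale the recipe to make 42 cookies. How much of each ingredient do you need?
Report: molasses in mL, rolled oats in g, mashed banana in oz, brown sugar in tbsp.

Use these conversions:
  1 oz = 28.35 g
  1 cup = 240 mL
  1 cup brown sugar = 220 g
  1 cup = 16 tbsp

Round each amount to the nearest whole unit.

Scaling factor: 42/12 = 7/2 = 3.5.
molasses: (2 cup + 6 tbsp = 2.375 cup) × 7/2 × 240 mL/cup = 1995 mL
rolled oats: 1.5 oz × 7/2 × 28.35 g/oz ≈ 149 g
mashed banana: 225 g × 7/2 ÷ 28.35 g/oz ≈ 28 oz
brown sugar: 275 g × 7/2 ÷ 220 g/cup × 16 tbsp/cup = 70 tbsp

molasses: 1995 mL; rolled oats: 149 g; mashed banana: 28 oz; brown sugar: 70 tbsp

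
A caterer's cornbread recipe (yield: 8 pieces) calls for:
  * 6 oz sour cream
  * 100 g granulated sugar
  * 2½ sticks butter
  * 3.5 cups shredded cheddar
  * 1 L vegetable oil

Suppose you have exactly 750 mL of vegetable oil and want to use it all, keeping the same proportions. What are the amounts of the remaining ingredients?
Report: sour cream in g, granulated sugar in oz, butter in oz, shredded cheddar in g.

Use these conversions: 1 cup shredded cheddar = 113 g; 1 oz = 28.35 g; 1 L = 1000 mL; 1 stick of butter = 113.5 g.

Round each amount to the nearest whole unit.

The original recipe has 1000 mL of vegetable oil, so the scaling factor is 750 ÷ 1000 = 3/4 = 0.75.
sour cream: 6 oz × 3/4 × 28.35 g/oz ≈ 128 g
granulated sugar: 100 g × 3/4 ÷ 28.35 g/oz ≈ 3 oz
butter: 2.5 stick × 3/4 × 113.5 g/stick ÷ 28.35 g/oz ≈ 8 oz
shredded cheddar: 3.5 cup × 3/4 × 113 g/cup ≈ 297 g

sour cream: 128 g; granulated sugar: 3 oz; butter: 8 oz; shredded cheddar: 297 g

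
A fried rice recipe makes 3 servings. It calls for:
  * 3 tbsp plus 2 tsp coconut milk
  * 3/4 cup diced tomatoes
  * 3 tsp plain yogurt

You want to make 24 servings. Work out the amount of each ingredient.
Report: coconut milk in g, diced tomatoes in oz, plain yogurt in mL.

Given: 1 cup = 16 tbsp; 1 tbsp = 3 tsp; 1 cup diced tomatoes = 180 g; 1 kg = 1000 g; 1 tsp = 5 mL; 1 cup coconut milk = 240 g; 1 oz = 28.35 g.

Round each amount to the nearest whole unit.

Scaling factor: 24/3 = 8.
coconut milk: (3 tbsp + 2 tsp = 11/3 tbsp) × 8 ÷ 16 tbsp/cup × 240 g/cup = 440 g
diced tomatoes: 0.75 cup × 8 × 180 g/cup ÷ 28.35 g/oz ≈ 38 oz
plain yogurt: 3 tsp × 8 × 5 mL/tsp = 120 mL

coconut milk: 440 g; diced tomatoes: 38 oz; plain yogurt: 120 mL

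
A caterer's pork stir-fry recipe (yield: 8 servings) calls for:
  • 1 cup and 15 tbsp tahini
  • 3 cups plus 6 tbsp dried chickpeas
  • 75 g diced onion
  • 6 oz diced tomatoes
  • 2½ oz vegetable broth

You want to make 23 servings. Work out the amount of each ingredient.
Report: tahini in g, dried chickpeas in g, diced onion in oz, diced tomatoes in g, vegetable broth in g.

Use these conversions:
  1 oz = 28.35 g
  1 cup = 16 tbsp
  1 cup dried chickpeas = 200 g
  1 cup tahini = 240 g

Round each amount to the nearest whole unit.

tahini: 1337 g; dried chickpeas: 1941 g; diced onion: 8 oz; diced tomatoes: 489 g; vegetable broth: 204 g

Scaling factor: 23/8 = 2.875.
tahini: (1 cup + 15 tbsp = 1.9375 cup) × 23/8 × 240 g/cup ≈ 1337 g
dried chickpeas: (3 cup + 6 tbsp = 3.375 cup) × 23/8 × 200 g/cup ≈ 1941 g
diced onion: 75 g × 23/8 ÷ 28.35 g/oz ≈ 8 oz
diced tomatoes: 6 oz × 23/8 × 28.35 g/oz ≈ 489 g
vegetable broth: 2.5 oz × 23/8 × 28.35 g/oz ≈ 204 g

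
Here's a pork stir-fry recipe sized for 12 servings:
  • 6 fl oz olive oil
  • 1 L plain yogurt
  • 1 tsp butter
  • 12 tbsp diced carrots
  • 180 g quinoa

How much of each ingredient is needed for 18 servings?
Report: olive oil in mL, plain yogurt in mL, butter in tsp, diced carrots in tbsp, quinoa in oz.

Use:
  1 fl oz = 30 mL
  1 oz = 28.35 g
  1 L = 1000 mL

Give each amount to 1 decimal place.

Scaling factor: 18/12 = 3/2 = 1.5.
olive oil: 6 fl oz × 3/2 × 30 mL/fl oz = 270.0 mL
plain yogurt: 1 L × 3/2 × 1000 mL/L = 1500.0 mL
butter: 1 tsp × 3/2 = 1.5 tsp
diced carrots: 12 tbsp × 3/2 = 18.0 tbsp
quinoa: 180 g × 3/2 ÷ 28.35 g/oz ≈ 9.5 oz

olive oil: 270.0 mL; plain yogurt: 1500.0 mL; butter: 1.5 tsp; diced carrots: 18.0 tbsp; quinoa: 9.5 oz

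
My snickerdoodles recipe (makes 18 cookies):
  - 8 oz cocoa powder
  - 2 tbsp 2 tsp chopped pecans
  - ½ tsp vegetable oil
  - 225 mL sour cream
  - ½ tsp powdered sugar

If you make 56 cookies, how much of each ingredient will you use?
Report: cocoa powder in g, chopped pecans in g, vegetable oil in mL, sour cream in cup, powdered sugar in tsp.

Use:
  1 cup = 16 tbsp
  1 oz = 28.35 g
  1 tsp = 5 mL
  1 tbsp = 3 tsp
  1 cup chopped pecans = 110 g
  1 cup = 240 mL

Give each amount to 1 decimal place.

cocoa powder: 705.6 g; chopped pecans: 57.0 g; vegetable oil: 7.8 mL; sour cream: 2.9 cup; powdered sugar: 1.6 tsp

Scaling factor: 56/18 = 28/9.
cocoa powder: 8 oz × 28/9 × 28.35 g/oz = 705.6 g
chopped pecans: (2 tbsp + 2 tsp = 8/3 tbsp) × 28/9 ÷ 16 tbsp/cup × 110 g/cup ≈ 57.0 g
vegetable oil: 0.5 tsp × 28/9 × 5 mL/tsp ≈ 7.8 mL
sour cream: 225 mL × 28/9 ÷ 240 mL/cup ≈ 2.9 cup
powdered sugar: 0.5 tsp × 28/9 ≈ 1.6 tsp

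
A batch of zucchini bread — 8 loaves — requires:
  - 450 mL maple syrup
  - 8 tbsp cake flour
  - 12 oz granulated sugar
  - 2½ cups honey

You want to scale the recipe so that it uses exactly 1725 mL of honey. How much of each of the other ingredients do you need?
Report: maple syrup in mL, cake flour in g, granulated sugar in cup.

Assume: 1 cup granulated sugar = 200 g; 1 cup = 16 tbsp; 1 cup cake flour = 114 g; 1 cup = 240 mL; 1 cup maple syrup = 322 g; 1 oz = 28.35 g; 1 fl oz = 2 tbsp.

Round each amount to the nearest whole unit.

maple syrup: 1294 mL; cake flour: 164 g; granulated sugar: 5 cup

The original recipe has 600 mL of honey, so the scaling factor is 1725 ÷ 600 = 23/8 = 2.875.
maple syrup: 450 mL × 23/8 ≈ 1294 mL
cake flour: 8 tbsp × 23/8 ÷ 16 tbsp/cup × 114 g/cup ≈ 164 g
granulated sugar: 12 oz × 23/8 × 28.35 g/oz ÷ 200 g/cup ≈ 5 cup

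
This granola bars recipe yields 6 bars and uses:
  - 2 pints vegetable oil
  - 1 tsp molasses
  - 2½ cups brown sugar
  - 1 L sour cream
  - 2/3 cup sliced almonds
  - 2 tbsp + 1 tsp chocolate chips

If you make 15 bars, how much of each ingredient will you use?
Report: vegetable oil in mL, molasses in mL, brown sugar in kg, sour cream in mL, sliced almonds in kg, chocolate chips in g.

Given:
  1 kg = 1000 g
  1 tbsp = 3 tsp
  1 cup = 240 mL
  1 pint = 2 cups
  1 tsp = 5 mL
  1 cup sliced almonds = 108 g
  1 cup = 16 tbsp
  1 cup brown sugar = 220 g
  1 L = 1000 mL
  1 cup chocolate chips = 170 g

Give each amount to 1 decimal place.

vegetable oil: 2400.0 mL; molasses: 12.5 mL; brown sugar: 1.4 kg; sour cream: 2500.0 mL; sliced almonds: 0.2 kg; chocolate chips: 62.0 g

Scaling factor: 15/6 = 5/2 = 2.5.
vegetable oil: 2 pint × 5/2 × 2 cup/pint × 240 mL/cup = 2400.0 mL
molasses: 1 tsp × 5/2 × 5 mL/tsp = 12.5 mL
brown sugar: 2.5 cup × 5/2 × 220 g/cup ÷ 1000 g/kg ≈ 1.4 kg
sour cream: 1 L × 5/2 × 1000 mL/L = 2500.0 mL
sliced almonds: 2/3 cup × 5/2 × 108 g/cup ÷ 1000 g/kg ≈ 0.2 kg
chocolate chips: (2 tbsp + 1 tsp = 7/3 tbsp) × 5/2 ÷ 16 tbsp/cup × 170 g/cup ≈ 62.0 g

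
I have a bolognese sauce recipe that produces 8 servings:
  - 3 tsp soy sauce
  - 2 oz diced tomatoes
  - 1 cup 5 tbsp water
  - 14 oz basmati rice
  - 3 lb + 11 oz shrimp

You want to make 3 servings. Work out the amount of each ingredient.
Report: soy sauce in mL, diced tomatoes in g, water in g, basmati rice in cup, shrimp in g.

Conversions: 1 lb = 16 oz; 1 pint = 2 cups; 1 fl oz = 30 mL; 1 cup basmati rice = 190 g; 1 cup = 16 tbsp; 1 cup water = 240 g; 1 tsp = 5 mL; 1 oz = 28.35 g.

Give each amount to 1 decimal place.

Scaling factor: 3/8 = 0.375.
soy sauce: 3 tsp × 3/8 × 5 mL/tsp ≈ 5.6 mL
diced tomatoes: 2 oz × 3/8 × 28.35 g/oz ≈ 21.3 g
water: (1 cup + 5 tbsp = 1.3125 cup) × 3/8 × 240 g/cup ≈ 118.1 g
basmati rice: 14 oz × 3/8 × 28.35 g/oz ÷ 190 g/cup ≈ 0.8 cup
shrimp: (3 lb + 11 oz = 3.6875 lb) × 3/8 × 16 oz/lb × 28.35 g/oz ≈ 627.2 g

soy sauce: 5.6 mL; diced tomatoes: 21.3 g; water: 118.1 g; basmati rice: 0.8 cup; shrimp: 627.2 g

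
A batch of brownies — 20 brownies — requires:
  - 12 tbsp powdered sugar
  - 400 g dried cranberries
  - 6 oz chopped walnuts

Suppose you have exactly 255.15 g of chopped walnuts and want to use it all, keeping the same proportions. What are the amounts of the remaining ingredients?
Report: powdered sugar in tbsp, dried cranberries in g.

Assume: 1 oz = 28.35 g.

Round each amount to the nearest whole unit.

powdered sugar: 18 tbsp; dried cranberries: 600 g

The original recipe has 170.1 g of chopped walnuts, so the scaling factor is 255.15 ÷ 170.1 = 3/2 = 1.5.
powdered sugar: 12 tbsp × 3/2 = 18 tbsp
dried cranberries: 400 g × 3/2 = 600 g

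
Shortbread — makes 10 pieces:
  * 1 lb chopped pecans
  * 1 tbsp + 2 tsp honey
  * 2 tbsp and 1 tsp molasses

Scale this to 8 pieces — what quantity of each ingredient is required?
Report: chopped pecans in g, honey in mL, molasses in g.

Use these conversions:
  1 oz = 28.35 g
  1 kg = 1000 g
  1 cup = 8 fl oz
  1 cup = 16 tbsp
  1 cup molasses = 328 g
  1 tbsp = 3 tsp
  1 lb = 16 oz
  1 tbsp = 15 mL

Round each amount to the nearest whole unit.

chopped pecans: 363 g; honey: 20 mL; molasses: 38 g

Scaling factor: 8/10 = 4/5 = 0.8.
chopped pecans: 1 lb × 4/5 × 16 oz/lb × 28.35 g/oz ≈ 363 g
honey: (1 tbsp + 2 tsp = 5/3 tbsp) × 4/5 × 15 mL/tbsp = 20 mL
molasses: (2 tbsp + 1 tsp = 7/3 tbsp) × 4/5 ÷ 16 tbsp/cup × 328 g/cup ≈ 38 g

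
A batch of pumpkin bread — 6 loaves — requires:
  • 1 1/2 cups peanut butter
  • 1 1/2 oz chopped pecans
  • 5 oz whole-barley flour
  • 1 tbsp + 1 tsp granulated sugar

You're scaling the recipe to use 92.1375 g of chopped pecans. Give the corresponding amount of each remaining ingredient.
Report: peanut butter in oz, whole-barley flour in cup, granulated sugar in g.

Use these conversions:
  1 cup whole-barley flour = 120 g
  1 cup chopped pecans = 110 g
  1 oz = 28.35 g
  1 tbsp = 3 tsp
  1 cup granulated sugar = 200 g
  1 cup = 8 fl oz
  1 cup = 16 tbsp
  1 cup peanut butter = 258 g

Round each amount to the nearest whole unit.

peanut butter: 30 oz; whole-barley flour: 3 cup; granulated sugar: 36 g

The original recipe has 42.525 g of chopped pecans, so the scaling factor is 92.1375 ÷ 42.525 = 13/6.
peanut butter: 1.5 cup × 13/6 × 258 g/cup ÷ 28.35 g/oz ≈ 30 oz
whole-barley flour: 5 oz × 13/6 × 28.35 g/oz ÷ 120 g/cup ≈ 3 cup
granulated sugar: (1 tbsp + 1 tsp = 4/3 tbsp) × 13/6 ÷ 16 tbsp/cup × 200 g/cup ≈ 36 g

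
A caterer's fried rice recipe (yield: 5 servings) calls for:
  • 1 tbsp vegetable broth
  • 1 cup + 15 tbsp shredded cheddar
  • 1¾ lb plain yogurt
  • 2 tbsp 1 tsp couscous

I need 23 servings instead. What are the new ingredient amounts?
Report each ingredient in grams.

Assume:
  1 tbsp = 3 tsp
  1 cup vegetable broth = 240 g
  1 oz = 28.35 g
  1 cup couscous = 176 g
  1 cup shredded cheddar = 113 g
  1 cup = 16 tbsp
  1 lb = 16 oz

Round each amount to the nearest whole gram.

vegetable broth: 69 g; shredded cheddar: 1007 g; plain yogurt: 3651 g; couscous: 118 g

Scaling factor: 23/5 = 4.6.
vegetable broth: 1 tbsp × 23/5 ÷ 16 tbsp/cup × 240 g/cup = 69 g
shredded cheddar: (1 cup + 15 tbsp = 1.9375 cup) × 23/5 × 113 g/cup ≈ 1007 g
plain yogurt: 1.75 lb × 23/5 × 16 oz/lb × 28.35 g/oz ≈ 3651 g
couscous: (2 tbsp + 1 tsp = 7/3 tbsp) × 23/5 ÷ 16 tbsp/cup × 176 g/cup ≈ 118 g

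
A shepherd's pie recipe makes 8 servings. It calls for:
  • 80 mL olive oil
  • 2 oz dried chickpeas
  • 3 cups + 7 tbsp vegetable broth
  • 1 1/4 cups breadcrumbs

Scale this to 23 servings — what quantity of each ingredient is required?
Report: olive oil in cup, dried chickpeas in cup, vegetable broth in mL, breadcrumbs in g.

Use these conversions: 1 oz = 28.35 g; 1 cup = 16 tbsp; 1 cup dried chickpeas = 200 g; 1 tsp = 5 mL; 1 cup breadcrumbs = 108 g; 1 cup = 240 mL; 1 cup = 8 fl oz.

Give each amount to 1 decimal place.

Scaling factor: 23/8 = 2.875.
olive oil: 80 mL × 23/8 ÷ 240 mL/cup ≈ 1.0 cup
dried chickpeas: 2 oz × 23/8 × 28.35 g/oz ÷ 200 g/cup ≈ 0.8 cup
vegetable broth: (3 cup + 7 tbsp = 3.4375 cup) × 23/8 × 240 mL/cup ≈ 2371.9 mL
breadcrumbs: 1.25 cup × 23/8 × 108 g/cup ≈ 388.1 g

olive oil: 1.0 cup; dried chickpeas: 0.8 cup; vegetable broth: 2371.9 mL; breadcrumbs: 388.1 g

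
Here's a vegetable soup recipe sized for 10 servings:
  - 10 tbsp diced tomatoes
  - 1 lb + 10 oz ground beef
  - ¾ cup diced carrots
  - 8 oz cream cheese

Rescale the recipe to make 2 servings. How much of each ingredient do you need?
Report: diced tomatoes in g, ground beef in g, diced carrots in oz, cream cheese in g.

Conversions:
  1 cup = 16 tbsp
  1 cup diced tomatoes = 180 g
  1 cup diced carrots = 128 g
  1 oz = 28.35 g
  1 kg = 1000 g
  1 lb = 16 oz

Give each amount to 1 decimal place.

Scaling factor: 2/10 = 1/5 = 0.2.
diced tomatoes: 10 tbsp × 1/5 ÷ 16 tbsp/cup × 180 g/cup = 22.5 g
ground beef: (1 lb + 10 oz = 1.625 lb) × 1/5 × 16 oz/lb × 28.35 g/oz ≈ 147.4 g
diced carrots: 0.75 cup × 1/5 × 128 g/cup ÷ 28.35 g/oz ≈ 0.7 oz
cream cheese: 8 oz × 1/5 × 28.35 g/oz ≈ 45.4 g

diced tomatoes: 22.5 g; ground beef: 147.4 g; diced carrots: 0.7 oz; cream cheese: 45.4 g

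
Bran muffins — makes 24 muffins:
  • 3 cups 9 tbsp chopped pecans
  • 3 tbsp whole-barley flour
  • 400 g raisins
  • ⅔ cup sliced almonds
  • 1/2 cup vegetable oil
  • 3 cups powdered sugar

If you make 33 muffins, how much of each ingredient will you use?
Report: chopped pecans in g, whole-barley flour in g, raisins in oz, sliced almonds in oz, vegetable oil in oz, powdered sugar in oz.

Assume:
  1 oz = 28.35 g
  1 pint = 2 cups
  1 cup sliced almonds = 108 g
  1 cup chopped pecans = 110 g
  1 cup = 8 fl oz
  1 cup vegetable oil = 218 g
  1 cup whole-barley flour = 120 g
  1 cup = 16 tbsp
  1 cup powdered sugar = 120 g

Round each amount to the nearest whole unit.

Scaling factor: 33/24 = 11/8 = 1.375.
chopped pecans: (3 cup + 9 tbsp = 3.5625 cup) × 11/8 × 110 g/cup ≈ 539 g
whole-barley flour: 3 tbsp × 11/8 ÷ 16 tbsp/cup × 120 g/cup ≈ 31 g
raisins: 400 g × 11/8 ÷ 28.35 g/oz ≈ 19 oz
sliced almonds: 2/3 cup × 11/8 × 108 g/cup ÷ 28.35 g/oz ≈ 3 oz
vegetable oil: 0.5 cup × 11/8 × 218 g/cup ÷ 28.35 g/oz ≈ 5 oz
powdered sugar: 3 cup × 11/8 × 120 g/cup ÷ 28.35 g/oz ≈ 17 oz

chopped pecans: 539 g; whole-barley flour: 31 g; raisins: 19 oz; sliced almonds: 3 oz; vegetable oil: 5 oz; powdered sugar: 17 oz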